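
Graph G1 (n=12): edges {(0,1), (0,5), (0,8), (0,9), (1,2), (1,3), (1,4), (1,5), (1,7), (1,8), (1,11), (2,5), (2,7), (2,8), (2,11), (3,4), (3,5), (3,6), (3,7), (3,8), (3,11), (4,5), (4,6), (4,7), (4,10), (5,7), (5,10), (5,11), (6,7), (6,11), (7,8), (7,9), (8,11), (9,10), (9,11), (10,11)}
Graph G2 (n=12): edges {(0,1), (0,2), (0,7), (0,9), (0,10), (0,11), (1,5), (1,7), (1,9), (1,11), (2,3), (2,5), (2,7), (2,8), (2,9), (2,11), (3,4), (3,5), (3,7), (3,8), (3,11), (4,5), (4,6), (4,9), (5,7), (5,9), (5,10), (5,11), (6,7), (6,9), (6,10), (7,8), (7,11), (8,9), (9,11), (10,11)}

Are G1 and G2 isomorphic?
Yes, isomorphic

The graphs are isomorphic.
One valid mapping φ: V(G1) → V(G2): 0→10, 1→11, 2→1, 3→2, 4→3, 5→5, 6→8, 7→7, 8→0, 9→6, 10→4, 11→9

Verify φ preserves adjacency — for each edge of G1, its image is an edge of G2:
  (0,1) → (φ(0),φ(1)) = (10,11) ∈ E(G2) ✓
  (0,5) → (φ(0),φ(5)) = (5,10) ∈ E(G2) ✓
  (0,8) → (φ(0),φ(8)) = (0,10) ∈ E(G2) ✓
  (0,9) → (φ(0),φ(9)) = (6,10) ∈ E(G2) ✓
  (1,2) → (φ(1),φ(2)) = (1,11) ∈ E(G2) ✓
  (1,3) → (φ(1),φ(3)) = (2,11) ∈ E(G2) ✓
  (1,4) → (φ(1),φ(4)) = (3,11) ∈ E(G2) ✓
  (1,5) → (φ(1),φ(5)) = (5,11) ∈ E(G2) ✓
  (1,7) → (φ(1),φ(7)) = (7,11) ∈ E(G2) ✓
  (1,8) → (φ(1),φ(8)) = (0,11) ∈ E(G2) ✓
  (1,11) → (φ(1),φ(11)) = (9,11) ∈ E(G2) ✓
  (2,5) → (φ(2),φ(5)) = (1,5) ∈ E(G2) ✓
  (2,7) → (φ(2),φ(7)) = (1,7) ∈ E(G2) ✓
  (2,8) → (φ(2),φ(8)) = (0,1) ∈ E(G2) ✓
  (2,11) → (φ(2),φ(11)) = (1,9) ∈ E(G2) ✓
  (3,4) → (φ(3),φ(4)) = (2,3) ∈ E(G2) ✓
  (3,5) → (φ(3),φ(5)) = (2,5) ∈ E(G2) ✓
  (3,6) → (φ(3),φ(6)) = (2,8) ∈ E(G2) ✓
  (3,7) → (φ(3),φ(7)) = (2,7) ∈ E(G2) ✓
  (3,8) → (φ(3),φ(8)) = (0,2) ∈ E(G2) ✓
  (3,11) → (φ(3),φ(11)) = (2,9) ∈ E(G2) ✓
  (4,5) → (φ(4),φ(5)) = (3,5) ∈ E(G2) ✓
  (4,6) → (φ(4),φ(6)) = (3,8) ∈ E(G2) ✓
  (4,7) → (φ(4),φ(7)) = (3,7) ∈ E(G2) ✓
  (4,10) → (φ(4),φ(10)) = (3,4) ∈ E(G2) ✓
  (5,7) → (φ(5),φ(7)) = (5,7) ∈ E(G2) ✓
  (5,10) → (φ(5),φ(10)) = (4,5) ∈ E(G2) ✓
  (5,11) → (φ(5),φ(11)) = (5,9) ∈ E(G2) ✓
  (6,7) → (φ(6),φ(7)) = (7,8) ∈ E(G2) ✓
  (6,11) → (φ(6),φ(11)) = (8,9) ∈ E(G2) ✓
  (7,8) → (φ(7),φ(8)) = (0,7) ∈ E(G2) ✓
  (7,9) → (φ(7),φ(9)) = (6,7) ∈ E(G2) ✓
  (8,11) → (φ(8),φ(11)) = (0,9) ∈ E(G2) ✓
  (9,10) → (φ(9),φ(10)) = (4,6) ∈ E(G2) ✓
  (9,11) → (φ(9),φ(11)) = (6,9) ∈ E(G2) ✓
  (10,11) → (φ(10),φ(11)) = (4,9) ∈ E(G2) ✓
All 36 edges of G1 map to edges of G2, and |E(G1)| = |E(G2)| = 36, so φ is a bijection on edges as well as vertices. Hence G1 ≅ G2.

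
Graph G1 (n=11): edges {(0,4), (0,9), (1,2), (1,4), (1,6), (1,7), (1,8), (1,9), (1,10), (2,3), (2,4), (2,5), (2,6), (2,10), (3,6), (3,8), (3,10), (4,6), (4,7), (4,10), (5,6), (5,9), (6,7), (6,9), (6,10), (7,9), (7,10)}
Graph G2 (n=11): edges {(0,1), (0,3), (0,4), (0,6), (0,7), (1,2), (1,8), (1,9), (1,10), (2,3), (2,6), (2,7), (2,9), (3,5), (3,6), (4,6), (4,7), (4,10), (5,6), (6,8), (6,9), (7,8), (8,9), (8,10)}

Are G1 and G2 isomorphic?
No, not isomorphic

The graphs are NOT isomorphic.

Counting triangles (3-cliques): G1 has 24, G2 has 10.
Triangle count is an isomorphism invariant, so differing triangle counts rule out isomorphism.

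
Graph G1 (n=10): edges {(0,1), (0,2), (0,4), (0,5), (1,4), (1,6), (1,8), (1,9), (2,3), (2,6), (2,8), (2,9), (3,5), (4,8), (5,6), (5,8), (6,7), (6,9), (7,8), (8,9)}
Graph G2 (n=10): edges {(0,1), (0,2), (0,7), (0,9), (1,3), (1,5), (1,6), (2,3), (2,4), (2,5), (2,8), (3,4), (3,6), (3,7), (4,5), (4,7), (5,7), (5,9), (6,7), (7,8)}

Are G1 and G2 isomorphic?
Yes, isomorphic

The graphs are isomorphic.
One valid mapping φ: V(G1) → V(G2): 0→1, 1→3, 2→5, 3→9, 4→6, 5→0, 6→2, 7→8, 8→7, 9→4

Verify φ preserves adjacency — for each edge of G1, its image is an edge of G2:
  (0,1) → (φ(0),φ(1)) = (1,3) ∈ E(G2) ✓
  (0,2) → (φ(0),φ(2)) = (1,5) ∈ E(G2) ✓
  (0,4) → (φ(0),φ(4)) = (1,6) ∈ E(G2) ✓
  (0,5) → (φ(0),φ(5)) = (0,1) ∈ E(G2) ✓
  (1,4) → (φ(1),φ(4)) = (3,6) ∈ E(G2) ✓
  (1,6) → (φ(1),φ(6)) = (2,3) ∈ E(G2) ✓
  (1,8) → (φ(1),φ(8)) = (3,7) ∈ E(G2) ✓
  (1,9) → (φ(1),φ(9)) = (3,4) ∈ E(G2) ✓
  (2,3) → (φ(2),φ(3)) = (5,9) ∈ E(G2) ✓
  (2,6) → (φ(2),φ(6)) = (2,5) ∈ E(G2) ✓
  (2,8) → (φ(2),φ(8)) = (5,7) ∈ E(G2) ✓
  (2,9) → (φ(2),φ(9)) = (4,5) ∈ E(G2) ✓
  (3,5) → (φ(3),φ(5)) = (0,9) ∈ E(G2) ✓
  (4,8) → (φ(4),φ(8)) = (6,7) ∈ E(G2) ✓
  (5,6) → (φ(5),φ(6)) = (0,2) ∈ E(G2) ✓
  (5,8) → (φ(5),φ(8)) = (0,7) ∈ E(G2) ✓
  (6,7) → (φ(6),φ(7)) = (2,8) ∈ E(G2) ✓
  (6,9) → (φ(6),φ(9)) = (2,4) ∈ E(G2) ✓
  (7,8) → (φ(7),φ(8)) = (7,8) ∈ E(G2) ✓
  (8,9) → (φ(8),φ(9)) = (4,7) ∈ E(G2) ✓
All 20 edges of G1 map to edges of G2, and |E(G1)| = |E(G2)| = 20, so φ is a bijection on edges as well as vertices. Hence G1 ≅ G2.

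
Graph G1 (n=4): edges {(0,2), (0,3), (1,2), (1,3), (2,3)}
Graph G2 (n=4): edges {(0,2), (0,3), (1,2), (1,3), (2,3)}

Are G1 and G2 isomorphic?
Yes, isomorphic

The graphs are isomorphic.
One valid mapping φ: V(G1) → V(G2): 0→1, 1→0, 2→3, 3→2

Verify φ preserves adjacency — for each edge of G1, its image is an edge of G2:
  (0,2) → (φ(0),φ(2)) = (1,3) ∈ E(G2) ✓
  (0,3) → (φ(0),φ(3)) = (1,2) ∈ E(G2) ✓
  (1,2) → (φ(1),φ(2)) = (0,3) ∈ E(G2) ✓
  (1,3) → (φ(1),φ(3)) = (0,2) ∈ E(G2) ✓
  (2,3) → (φ(2),φ(3)) = (2,3) ∈ E(G2) ✓
All 5 edges of G1 map to edges of G2, and |E(G1)| = |E(G2)| = 5, so φ is a bijection on edges as well as vertices. Hence G1 ≅ G2.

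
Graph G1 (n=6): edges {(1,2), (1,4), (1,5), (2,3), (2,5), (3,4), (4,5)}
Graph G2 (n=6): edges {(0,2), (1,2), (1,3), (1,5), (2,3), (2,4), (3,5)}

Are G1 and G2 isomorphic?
No, not isomorphic

The graphs are NOT isomorphic.

Connected components of G1: 2 component(s) with vertex sets [[0], [1, 2, 3, 4, 5]], sizes [1, 5].
Connected components of G2: 1 component(s) with vertex sets [[0, 1, 2, 3, 4, 5]], sizes [6].
The number of connected components (and the multiset of component sizes) is an isomorphism invariant — an isomorphism maps each component of G1 bijectively onto a component of G2. Since G1 has 2 component(s) and G2 has 1, they cannot be isomorphic.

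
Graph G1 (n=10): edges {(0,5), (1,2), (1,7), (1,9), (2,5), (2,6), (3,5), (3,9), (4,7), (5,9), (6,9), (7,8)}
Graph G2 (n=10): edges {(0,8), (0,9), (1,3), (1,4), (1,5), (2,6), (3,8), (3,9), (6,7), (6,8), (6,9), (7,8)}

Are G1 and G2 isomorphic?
Yes, isomorphic

The graphs are isomorphic.
One valid mapping φ: V(G1) → V(G2): 0→2, 1→3, 2→9, 3→7, 4→4, 5→6, 6→0, 7→1, 8→5, 9→8

Verify φ preserves adjacency — for each edge of G1, its image is an edge of G2:
  (0,5) → (φ(0),φ(5)) = (2,6) ∈ E(G2) ✓
  (1,2) → (φ(1),φ(2)) = (3,9) ∈ E(G2) ✓
  (1,7) → (φ(1),φ(7)) = (1,3) ∈ E(G2) ✓
  (1,9) → (φ(1),φ(9)) = (3,8) ∈ E(G2) ✓
  (2,5) → (φ(2),φ(5)) = (6,9) ∈ E(G2) ✓
  (2,6) → (φ(2),φ(6)) = (0,9) ∈ E(G2) ✓
  (3,5) → (φ(3),φ(5)) = (6,7) ∈ E(G2) ✓
  (3,9) → (φ(3),φ(9)) = (7,8) ∈ E(G2) ✓
  (4,7) → (φ(4),φ(7)) = (1,4) ∈ E(G2) ✓
  (5,9) → (φ(5),φ(9)) = (6,8) ∈ E(G2) ✓
  (6,9) → (φ(6),φ(9)) = (0,8) ∈ E(G2) ✓
  (7,8) → (φ(7),φ(8)) = (1,5) ∈ E(G2) ✓
All 12 edges of G1 map to edges of G2, and |E(G1)| = |E(G2)| = 12, so φ is a bijection on edges as well as vertices. Hence G1 ≅ G2.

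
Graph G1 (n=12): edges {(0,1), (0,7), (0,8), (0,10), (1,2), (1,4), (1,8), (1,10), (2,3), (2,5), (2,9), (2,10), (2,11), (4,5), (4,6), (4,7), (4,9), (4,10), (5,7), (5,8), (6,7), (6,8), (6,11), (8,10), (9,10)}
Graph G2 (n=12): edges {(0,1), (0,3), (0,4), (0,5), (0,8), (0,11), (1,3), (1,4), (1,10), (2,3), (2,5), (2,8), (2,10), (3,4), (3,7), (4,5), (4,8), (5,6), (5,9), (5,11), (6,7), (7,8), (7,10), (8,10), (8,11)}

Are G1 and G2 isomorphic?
Yes, isomorphic

The graphs are isomorphic.
One valid mapping φ: V(G1) → V(G2): 0→1, 1→4, 2→5, 3→9, 4→8, 5→2, 6→7, 7→10, 8→3, 9→11, 10→0, 11→6

Verify φ preserves adjacency — for each edge of G1, its image is an edge of G2:
  (0,1) → (φ(0),φ(1)) = (1,4) ∈ E(G2) ✓
  (0,7) → (φ(0),φ(7)) = (1,10) ∈ E(G2) ✓
  (0,8) → (φ(0),φ(8)) = (1,3) ∈ E(G2) ✓
  (0,10) → (φ(0),φ(10)) = (0,1) ∈ E(G2) ✓
  (1,2) → (φ(1),φ(2)) = (4,5) ∈ E(G2) ✓
  (1,4) → (φ(1),φ(4)) = (4,8) ∈ E(G2) ✓
  (1,8) → (φ(1),φ(8)) = (3,4) ∈ E(G2) ✓
  (1,10) → (φ(1),φ(10)) = (0,4) ∈ E(G2) ✓
  (2,3) → (φ(2),φ(3)) = (5,9) ∈ E(G2) ✓
  (2,5) → (φ(2),φ(5)) = (2,5) ∈ E(G2) ✓
  (2,9) → (φ(2),φ(9)) = (5,11) ∈ E(G2) ✓
  (2,10) → (φ(2),φ(10)) = (0,5) ∈ E(G2) ✓
  (2,11) → (φ(2),φ(11)) = (5,6) ∈ E(G2) ✓
  (4,5) → (φ(4),φ(5)) = (2,8) ∈ E(G2) ✓
  (4,6) → (φ(4),φ(6)) = (7,8) ∈ E(G2) ✓
  (4,7) → (φ(4),φ(7)) = (8,10) ∈ E(G2) ✓
  (4,9) → (φ(4),φ(9)) = (8,11) ∈ E(G2) ✓
  (4,10) → (φ(4),φ(10)) = (0,8) ∈ E(G2) ✓
  (5,7) → (φ(5),φ(7)) = (2,10) ∈ E(G2) ✓
  (5,8) → (φ(5),φ(8)) = (2,3) ∈ E(G2) ✓
  (6,7) → (φ(6),φ(7)) = (7,10) ∈ E(G2) ✓
  (6,8) → (φ(6),φ(8)) = (3,7) ∈ E(G2) ✓
  (6,11) → (φ(6),φ(11)) = (6,7) ∈ E(G2) ✓
  (8,10) → (φ(8),φ(10)) = (0,3) ∈ E(G2) ✓
  (9,10) → (φ(9),φ(10)) = (0,11) ∈ E(G2) ✓
All 25 edges of G1 map to edges of G2, and |E(G1)| = |E(G2)| = 25, so φ is a bijection on edges as well as vertices. Hence G1 ≅ G2.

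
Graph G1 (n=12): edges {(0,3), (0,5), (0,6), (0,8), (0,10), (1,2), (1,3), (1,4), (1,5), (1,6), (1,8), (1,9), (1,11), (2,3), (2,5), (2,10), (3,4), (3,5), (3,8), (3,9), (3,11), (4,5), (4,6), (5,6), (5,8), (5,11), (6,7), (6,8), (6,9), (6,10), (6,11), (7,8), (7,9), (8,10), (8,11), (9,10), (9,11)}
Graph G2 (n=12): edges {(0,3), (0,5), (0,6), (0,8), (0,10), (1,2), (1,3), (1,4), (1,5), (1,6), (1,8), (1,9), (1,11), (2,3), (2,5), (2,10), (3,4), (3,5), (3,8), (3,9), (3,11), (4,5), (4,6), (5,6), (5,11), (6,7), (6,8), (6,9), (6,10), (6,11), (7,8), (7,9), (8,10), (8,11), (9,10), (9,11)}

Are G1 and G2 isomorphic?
No, not isomorphic

The graphs are NOT isomorphic.

Counting edges: G1 has 37 edge(s); G2 has 36 edge(s).
Edge count is an isomorphism invariant (a bijection on vertices induces a bijection on edges), so differing edge counts rule out isomorphism.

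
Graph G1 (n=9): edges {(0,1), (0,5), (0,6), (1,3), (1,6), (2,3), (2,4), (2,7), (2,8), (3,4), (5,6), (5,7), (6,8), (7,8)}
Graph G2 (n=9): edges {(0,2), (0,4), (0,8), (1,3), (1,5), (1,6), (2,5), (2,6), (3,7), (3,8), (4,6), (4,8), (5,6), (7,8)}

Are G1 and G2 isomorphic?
Yes, isomorphic

The graphs are isomorphic.
One valid mapping φ: V(G1) → V(G2): 0→5, 1→1, 2→8, 3→3, 4→7, 5→2, 6→6, 7→0, 8→4

Verify φ preserves adjacency — for each edge of G1, its image is an edge of G2:
  (0,1) → (φ(0),φ(1)) = (1,5) ∈ E(G2) ✓
  (0,5) → (φ(0),φ(5)) = (2,5) ∈ E(G2) ✓
  (0,6) → (φ(0),φ(6)) = (5,6) ∈ E(G2) ✓
  (1,3) → (φ(1),φ(3)) = (1,3) ∈ E(G2) ✓
  (1,6) → (φ(1),φ(6)) = (1,6) ∈ E(G2) ✓
  (2,3) → (φ(2),φ(3)) = (3,8) ∈ E(G2) ✓
  (2,4) → (φ(2),φ(4)) = (7,8) ∈ E(G2) ✓
  (2,7) → (φ(2),φ(7)) = (0,8) ∈ E(G2) ✓
  (2,8) → (φ(2),φ(8)) = (4,8) ∈ E(G2) ✓
  (3,4) → (φ(3),φ(4)) = (3,7) ∈ E(G2) ✓
  (5,6) → (φ(5),φ(6)) = (2,6) ∈ E(G2) ✓
  (5,7) → (φ(5),φ(7)) = (0,2) ∈ E(G2) ✓
  (6,8) → (φ(6),φ(8)) = (4,6) ∈ E(G2) ✓
  (7,8) → (φ(7),φ(8)) = (0,4) ∈ E(G2) ✓
All 14 edges of G1 map to edges of G2, and |E(G1)| = |E(G2)| = 14, so φ is a bijection on edges as well as vertices. Hence G1 ≅ G2.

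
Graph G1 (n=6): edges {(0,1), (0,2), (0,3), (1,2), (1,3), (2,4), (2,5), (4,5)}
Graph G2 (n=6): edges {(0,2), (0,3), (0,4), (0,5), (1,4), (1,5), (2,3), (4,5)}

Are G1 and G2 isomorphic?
Yes, isomorphic

The graphs are isomorphic.
One valid mapping φ: V(G1) → V(G2): 0→4, 1→5, 2→0, 3→1, 4→3, 5→2

Verify φ preserves adjacency — for each edge of G1, its image is an edge of G2:
  (0,1) → (φ(0),φ(1)) = (4,5) ∈ E(G2) ✓
  (0,2) → (φ(0),φ(2)) = (0,4) ∈ E(G2) ✓
  (0,3) → (φ(0),φ(3)) = (1,4) ∈ E(G2) ✓
  (1,2) → (φ(1),φ(2)) = (0,5) ∈ E(G2) ✓
  (1,3) → (φ(1),φ(3)) = (1,5) ∈ E(G2) ✓
  (2,4) → (φ(2),φ(4)) = (0,3) ∈ E(G2) ✓
  (2,5) → (φ(2),φ(5)) = (0,2) ∈ E(G2) ✓
  (4,5) → (φ(4),φ(5)) = (2,3) ∈ E(G2) ✓
All 8 edges of G1 map to edges of G2, and |E(G1)| = |E(G2)| = 8, so φ is a bijection on edges as well as vertices. Hence G1 ≅ G2.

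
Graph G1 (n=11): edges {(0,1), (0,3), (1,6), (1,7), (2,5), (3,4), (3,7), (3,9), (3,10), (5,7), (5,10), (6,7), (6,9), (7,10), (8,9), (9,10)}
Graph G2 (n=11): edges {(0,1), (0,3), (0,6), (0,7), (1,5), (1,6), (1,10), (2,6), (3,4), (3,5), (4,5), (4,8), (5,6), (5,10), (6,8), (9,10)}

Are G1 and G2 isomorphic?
Yes, isomorphic

The graphs are isomorphic.
One valid mapping φ: V(G1) → V(G2): 0→8, 1→4, 2→9, 3→6, 4→2, 5→10, 6→3, 7→5, 8→7, 9→0, 10→1

Verify φ preserves adjacency — for each edge of G1, its image is an edge of G2:
  (0,1) → (φ(0),φ(1)) = (4,8) ∈ E(G2) ✓
  (0,3) → (φ(0),φ(3)) = (6,8) ∈ E(G2) ✓
  (1,6) → (φ(1),φ(6)) = (3,4) ∈ E(G2) ✓
  (1,7) → (φ(1),φ(7)) = (4,5) ∈ E(G2) ✓
  (2,5) → (φ(2),φ(5)) = (9,10) ∈ E(G2) ✓
  (3,4) → (φ(3),φ(4)) = (2,6) ∈ E(G2) ✓
  (3,7) → (φ(3),φ(7)) = (5,6) ∈ E(G2) ✓
  (3,9) → (φ(3),φ(9)) = (0,6) ∈ E(G2) ✓
  (3,10) → (φ(3),φ(10)) = (1,6) ∈ E(G2) ✓
  (5,7) → (φ(5),φ(7)) = (5,10) ∈ E(G2) ✓
  (5,10) → (φ(5),φ(10)) = (1,10) ∈ E(G2) ✓
  (6,7) → (φ(6),φ(7)) = (3,5) ∈ E(G2) ✓
  (6,9) → (φ(6),φ(9)) = (0,3) ∈ E(G2) ✓
  (7,10) → (φ(7),φ(10)) = (1,5) ∈ E(G2) ✓
  (8,9) → (φ(8),φ(9)) = (0,7) ∈ E(G2) ✓
  (9,10) → (φ(9),φ(10)) = (0,1) ∈ E(G2) ✓
All 16 edges of G1 map to edges of G2, and |E(G1)| = |E(G2)| = 16, so φ is a bijection on edges as well as vertices. Hence G1 ≅ G2.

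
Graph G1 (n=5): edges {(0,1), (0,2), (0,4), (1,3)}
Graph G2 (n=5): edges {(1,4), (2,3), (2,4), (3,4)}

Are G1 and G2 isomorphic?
No, not isomorphic

The graphs are NOT isomorphic.

Counting triangles (3-cliques): G1 has 0, G2 has 1.
Triangle count is an isomorphism invariant, so differing triangle counts rule out isomorphism.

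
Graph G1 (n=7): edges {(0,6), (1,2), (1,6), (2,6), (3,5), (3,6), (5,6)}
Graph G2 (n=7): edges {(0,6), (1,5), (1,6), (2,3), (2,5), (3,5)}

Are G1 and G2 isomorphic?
No, not isomorphic

The graphs are NOT isomorphic.

Degrees in G1: deg(0)=1, deg(1)=2, deg(2)=2, deg(3)=2, deg(4)=0, deg(5)=2, deg(6)=5.
Sorted degree sequence of G1: [5, 2, 2, 2, 2, 1, 0].
Degrees in G2: deg(0)=1, deg(1)=2, deg(2)=2, deg(3)=2, deg(4)=0, deg(5)=3, deg(6)=2.
Sorted degree sequence of G2: [3, 2, 2, 2, 2, 1, 0].
The (sorted) degree sequence is an isomorphism invariant, so since G1 and G2 have different degree sequences they cannot be isomorphic.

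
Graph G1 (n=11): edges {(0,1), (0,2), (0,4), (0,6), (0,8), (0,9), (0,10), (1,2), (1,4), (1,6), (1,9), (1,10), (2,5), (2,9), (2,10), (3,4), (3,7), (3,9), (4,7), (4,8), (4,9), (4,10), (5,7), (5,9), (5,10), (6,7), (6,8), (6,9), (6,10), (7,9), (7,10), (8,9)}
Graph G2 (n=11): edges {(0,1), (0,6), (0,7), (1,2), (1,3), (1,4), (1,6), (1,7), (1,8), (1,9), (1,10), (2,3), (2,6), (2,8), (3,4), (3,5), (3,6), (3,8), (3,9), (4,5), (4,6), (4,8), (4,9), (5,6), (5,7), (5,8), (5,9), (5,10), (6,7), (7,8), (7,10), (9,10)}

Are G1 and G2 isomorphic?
Yes, isomorphic

The graphs are isomorphic.
One valid mapping φ: V(G1) → V(G2): 0→3, 1→4, 2→9, 3→0, 4→6, 5→10, 6→8, 7→7, 8→2, 9→1, 10→5

Verify φ preserves adjacency — for each edge of G1, its image is an edge of G2:
  (0,1) → (φ(0),φ(1)) = (3,4) ∈ E(G2) ✓
  (0,2) → (φ(0),φ(2)) = (3,9) ∈ E(G2) ✓
  (0,4) → (φ(0),φ(4)) = (3,6) ∈ E(G2) ✓
  (0,6) → (φ(0),φ(6)) = (3,8) ∈ E(G2) ✓
  (0,8) → (φ(0),φ(8)) = (2,3) ∈ E(G2) ✓
  (0,9) → (φ(0),φ(9)) = (1,3) ∈ E(G2) ✓
  (0,10) → (φ(0),φ(10)) = (3,5) ∈ E(G2) ✓
  (1,2) → (φ(1),φ(2)) = (4,9) ∈ E(G2) ✓
  (1,4) → (φ(1),φ(4)) = (4,6) ∈ E(G2) ✓
  (1,6) → (φ(1),φ(6)) = (4,8) ∈ E(G2) ✓
  (1,9) → (φ(1),φ(9)) = (1,4) ∈ E(G2) ✓
  (1,10) → (φ(1),φ(10)) = (4,5) ∈ E(G2) ✓
  (2,5) → (φ(2),φ(5)) = (9,10) ∈ E(G2) ✓
  (2,9) → (φ(2),φ(9)) = (1,9) ∈ E(G2) ✓
  (2,10) → (φ(2),φ(10)) = (5,9) ∈ E(G2) ✓
  (3,4) → (φ(3),φ(4)) = (0,6) ∈ E(G2) ✓
  (3,7) → (φ(3),φ(7)) = (0,7) ∈ E(G2) ✓
  (3,9) → (φ(3),φ(9)) = (0,1) ∈ E(G2) ✓
  (4,7) → (φ(4),φ(7)) = (6,7) ∈ E(G2) ✓
  (4,8) → (φ(4),φ(8)) = (2,6) ∈ E(G2) ✓
  (4,9) → (φ(4),φ(9)) = (1,6) ∈ E(G2) ✓
  (4,10) → (φ(4),φ(10)) = (5,6) ∈ E(G2) ✓
  (5,7) → (φ(5),φ(7)) = (7,10) ∈ E(G2) ✓
  (5,9) → (φ(5),φ(9)) = (1,10) ∈ E(G2) ✓
  (5,10) → (φ(5),φ(10)) = (5,10) ∈ E(G2) ✓
  (6,7) → (φ(6),φ(7)) = (7,8) ∈ E(G2) ✓
  (6,8) → (φ(6),φ(8)) = (2,8) ∈ E(G2) ✓
  (6,9) → (φ(6),φ(9)) = (1,8) ∈ E(G2) ✓
  (6,10) → (φ(6),φ(10)) = (5,8) ∈ E(G2) ✓
  (7,9) → (φ(7),φ(9)) = (1,7) ∈ E(G2) ✓
  (7,10) → (φ(7),φ(10)) = (5,7) ∈ E(G2) ✓
  (8,9) → (φ(8),φ(9)) = (1,2) ∈ E(G2) ✓
All 32 edges of G1 map to edges of G2, and |E(G1)| = |E(G2)| = 32, so φ is a bijection on edges as well as vertices. Hence G1 ≅ G2.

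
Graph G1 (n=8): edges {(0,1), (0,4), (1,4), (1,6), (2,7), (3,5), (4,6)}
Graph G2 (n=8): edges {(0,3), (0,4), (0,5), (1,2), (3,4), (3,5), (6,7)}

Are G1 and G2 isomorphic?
Yes, isomorphic

The graphs are isomorphic.
One valid mapping φ: V(G1) → V(G2): 0→4, 1→3, 2→2, 3→7, 4→0, 5→6, 6→5, 7→1

Verify φ preserves adjacency — for each edge of G1, its image is an edge of G2:
  (0,1) → (φ(0),φ(1)) = (3,4) ∈ E(G2) ✓
  (0,4) → (φ(0),φ(4)) = (0,4) ∈ E(G2) ✓
  (1,4) → (φ(1),φ(4)) = (0,3) ∈ E(G2) ✓
  (1,6) → (φ(1),φ(6)) = (3,5) ∈ E(G2) ✓
  (2,7) → (φ(2),φ(7)) = (1,2) ∈ E(G2) ✓
  (3,5) → (φ(3),φ(5)) = (6,7) ∈ E(G2) ✓
  (4,6) → (φ(4),φ(6)) = (0,5) ∈ E(G2) ✓
All 7 edges of G1 map to edges of G2, and |E(G1)| = |E(G2)| = 7, so φ is a bijection on edges as well as vertices. Hence G1 ≅ G2.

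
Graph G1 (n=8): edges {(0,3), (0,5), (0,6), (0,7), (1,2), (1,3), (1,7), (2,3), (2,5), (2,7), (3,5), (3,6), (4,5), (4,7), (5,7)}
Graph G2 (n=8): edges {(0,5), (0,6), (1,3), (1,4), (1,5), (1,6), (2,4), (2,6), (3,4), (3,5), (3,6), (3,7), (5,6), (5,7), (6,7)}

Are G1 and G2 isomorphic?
No, not isomorphic

The graphs are NOT isomorphic.

Counting triangles (3-cliques): G1 has 8, G2 has 9.
Triangle count is an isomorphism invariant, so differing triangle counts rule out isomorphism.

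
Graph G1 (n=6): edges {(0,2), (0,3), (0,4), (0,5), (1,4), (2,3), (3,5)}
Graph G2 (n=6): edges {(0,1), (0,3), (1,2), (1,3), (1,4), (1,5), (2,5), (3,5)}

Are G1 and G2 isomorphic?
No, not isomorphic

The graphs are NOT isomorphic.

Degrees in G1: deg(0)=4, deg(1)=1, deg(2)=2, deg(3)=3, deg(4)=2, deg(5)=2.
Sorted degree sequence of G1: [4, 3, 2, 2, 2, 1].
Degrees in G2: deg(0)=2, deg(1)=5, deg(2)=2, deg(3)=3, deg(4)=1, deg(5)=3.
Sorted degree sequence of G2: [5, 3, 3, 2, 2, 1].
The (sorted) degree sequence is an isomorphism invariant, so since G1 and G2 have different degree sequences they cannot be isomorphic.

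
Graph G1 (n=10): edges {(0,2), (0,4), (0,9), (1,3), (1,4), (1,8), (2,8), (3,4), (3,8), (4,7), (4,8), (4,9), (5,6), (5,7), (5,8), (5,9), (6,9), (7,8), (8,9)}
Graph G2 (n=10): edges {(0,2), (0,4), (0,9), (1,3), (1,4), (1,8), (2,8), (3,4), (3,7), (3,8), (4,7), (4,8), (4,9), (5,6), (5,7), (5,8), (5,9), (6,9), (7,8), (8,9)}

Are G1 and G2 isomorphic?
No, not isomorphic

The graphs are NOT isomorphic.

Counting edges: G1 has 19 edge(s); G2 has 20 edge(s).
Edge count is an isomorphism invariant (a bijection on vertices induces a bijection on edges), so differing edge counts rule out isomorphism.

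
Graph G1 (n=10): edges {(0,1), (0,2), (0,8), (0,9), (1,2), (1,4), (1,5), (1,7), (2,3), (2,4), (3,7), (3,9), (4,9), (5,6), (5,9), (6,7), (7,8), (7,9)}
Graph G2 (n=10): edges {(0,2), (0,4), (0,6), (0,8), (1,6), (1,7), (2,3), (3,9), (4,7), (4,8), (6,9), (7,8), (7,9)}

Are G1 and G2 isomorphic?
No, not isomorphic

The graphs are NOT isomorphic.

Connected components of G1: 1 component(s) with vertex sets [[0, 1, 2, 3, 4, 5, 6, 7, 8, 9]], sizes [10].
Connected components of G2: 2 component(s) with vertex sets [[5], [0, 1, 2, 3, 4, 6, 7, 8, 9]], sizes [1, 9].
The number of connected components (and the multiset of component sizes) is an isomorphism invariant — an isomorphism maps each component of G1 bijectively onto a component of G2. Since G1 has 1 component(s) and G2 has 2, they cannot be isomorphic.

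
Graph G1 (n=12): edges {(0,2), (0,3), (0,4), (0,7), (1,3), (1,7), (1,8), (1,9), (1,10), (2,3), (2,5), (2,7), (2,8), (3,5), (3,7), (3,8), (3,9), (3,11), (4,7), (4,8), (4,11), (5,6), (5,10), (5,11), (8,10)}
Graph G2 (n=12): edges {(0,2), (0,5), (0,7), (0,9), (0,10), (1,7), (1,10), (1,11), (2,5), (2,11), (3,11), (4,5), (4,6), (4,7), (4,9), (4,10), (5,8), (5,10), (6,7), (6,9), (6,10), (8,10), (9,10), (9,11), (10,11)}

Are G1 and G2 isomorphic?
Yes, isomorphic

The graphs are isomorphic.
One valid mapping φ: V(G1) → V(G2): 0→6, 1→5, 2→9, 3→10, 4→7, 5→11, 6→3, 7→4, 8→0, 9→8, 10→2, 11→1

Verify φ preserves adjacency — for each edge of G1, its image is an edge of G2:
  (0,2) → (φ(0),φ(2)) = (6,9) ∈ E(G2) ✓
  (0,3) → (φ(0),φ(3)) = (6,10) ∈ E(G2) ✓
  (0,4) → (φ(0),φ(4)) = (6,7) ∈ E(G2) ✓
  (0,7) → (φ(0),φ(7)) = (4,6) ∈ E(G2) ✓
  (1,3) → (φ(1),φ(3)) = (5,10) ∈ E(G2) ✓
  (1,7) → (φ(1),φ(7)) = (4,5) ∈ E(G2) ✓
  (1,8) → (φ(1),φ(8)) = (0,5) ∈ E(G2) ✓
  (1,9) → (φ(1),φ(9)) = (5,8) ∈ E(G2) ✓
  (1,10) → (φ(1),φ(10)) = (2,5) ∈ E(G2) ✓
  (2,3) → (φ(2),φ(3)) = (9,10) ∈ E(G2) ✓
  (2,5) → (φ(2),φ(5)) = (9,11) ∈ E(G2) ✓
  (2,7) → (φ(2),φ(7)) = (4,9) ∈ E(G2) ✓
  (2,8) → (φ(2),φ(8)) = (0,9) ∈ E(G2) ✓
  (3,5) → (φ(3),φ(5)) = (10,11) ∈ E(G2) ✓
  (3,7) → (φ(3),φ(7)) = (4,10) ∈ E(G2) ✓
  (3,8) → (φ(3),φ(8)) = (0,10) ∈ E(G2) ✓
  (3,9) → (φ(3),φ(9)) = (8,10) ∈ E(G2) ✓
  (3,11) → (φ(3),φ(11)) = (1,10) ∈ E(G2) ✓
  (4,7) → (φ(4),φ(7)) = (4,7) ∈ E(G2) ✓
  (4,8) → (φ(4),φ(8)) = (0,7) ∈ E(G2) ✓
  (4,11) → (φ(4),φ(11)) = (1,7) ∈ E(G2) ✓
  (5,6) → (φ(5),φ(6)) = (3,11) ∈ E(G2) ✓
  (5,10) → (φ(5),φ(10)) = (2,11) ∈ E(G2) ✓
  (5,11) → (φ(5),φ(11)) = (1,11) ∈ E(G2) ✓
  (8,10) → (φ(8),φ(10)) = (0,2) ∈ E(G2) ✓
All 25 edges of G1 map to edges of G2, and |E(G1)| = |E(G2)| = 25, so φ is a bijection on edges as well as vertices. Hence G1 ≅ G2.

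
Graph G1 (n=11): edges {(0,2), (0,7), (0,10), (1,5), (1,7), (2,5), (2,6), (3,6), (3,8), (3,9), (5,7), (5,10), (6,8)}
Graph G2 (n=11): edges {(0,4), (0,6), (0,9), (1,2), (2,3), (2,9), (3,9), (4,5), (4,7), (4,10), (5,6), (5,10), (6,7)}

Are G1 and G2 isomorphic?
Yes, isomorphic

The graphs are isomorphic.
One valid mapping φ: V(G1) → V(G2): 0→6, 1→10, 2→0, 3→2, 4→8, 5→4, 6→9, 7→5, 8→3, 9→1, 10→7

Verify φ preserves adjacency — for each edge of G1, its image is an edge of G2:
  (0,2) → (φ(0),φ(2)) = (0,6) ∈ E(G2) ✓
  (0,7) → (φ(0),φ(7)) = (5,6) ∈ E(G2) ✓
  (0,10) → (φ(0),φ(10)) = (6,7) ∈ E(G2) ✓
  (1,5) → (φ(1),φ(5)) = (4,10) ∈ E(G2) ✓
  (1,7) → (φ(1),φ(7)) = (5,10) ∈ E(G2) ✓
  (2,5) → (φ(2),φ(5)) = (0,4) ∈ E(G2) ✓
  (2,6) → (φ(2),φ(6)) = (0,9) ∈ E(G2) ✓
  (3,6) → (φ(3),φ(6)) = (2,9) ∈ E(G2) ✓
  (3,8) → (φ(3),φ(8)) = (2,3) ∈ E(G2) ✓
  (3,9) → (φ(3),φ(9)) = (1,2) ∈ E(G2) ✓
  (5,7) → (φ(5),φ(7)) = (4,5) ∈ E(G2) ✓
  (5,10) → (φ(5),φ(10)) = (4,7) ∈ E(G2) ✓
  (6,8) → (φ(6),φ(8)) = (3,9) ∈ E(G2) ✓
All 13 edges of G1 map to edges of G2, and |E(G1)| = |E(G2)| = 13, so φ is a bijection on edges as well as vertices. Hence G1 ≅ G2.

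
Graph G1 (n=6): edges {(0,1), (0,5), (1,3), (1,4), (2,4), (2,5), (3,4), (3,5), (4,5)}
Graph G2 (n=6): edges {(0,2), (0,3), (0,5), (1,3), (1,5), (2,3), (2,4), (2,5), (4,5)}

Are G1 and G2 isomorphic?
Yes, isomorphic

The graphs are isomorphic.
One valid mapping φ: V(G1) → V(G2): 0→1, 1→3, 2→4, 3→0, 4→2, 5→5

Verify φ preserves adjacency — for each edge of G1, its image is an edge of G2:
  (0,1) → (φ(0),φ(1)) = (1,3) ∈ E(G2) ✓
  (0,5) → (φ(0),φ(5)) = (1,5) ∈ E(G2) ✓
  (1,3) → (φ(1),φ(3)) = (0,3) ∈ E(G2) ✓
  (1,4) → (φ(1),φ(4)) = (2,3) ∈ E(G2) ✓
  (2,4) → (φ(2),φ(4)) = (2,4) ∈ E(G2) ✓
  (2,5) → (φ(2),φ(5)) = (4,5) ∈ E(G2) ✓
  (3,4) → (φ(3),φ(4)) = (0,2) ∈ E(G2) ✓
  (3,5) → (φ(3),φ(5)) = (0,5) ∈ E(G2) ✓
  (4,5) → (φ(4),φ(5)) = (2,5) ∈ E(G2) ✓
All 9 edges of G1 map to edges of G2, and |E(G1)| = |E(G2)| = 9, so φ is a bijection on edges as well as vertices. Hence G1 ≅ G2.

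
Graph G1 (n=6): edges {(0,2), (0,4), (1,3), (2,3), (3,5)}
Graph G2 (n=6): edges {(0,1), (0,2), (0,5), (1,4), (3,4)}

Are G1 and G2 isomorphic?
Yes, isomorphic

The graphs are isomorphic.
One valid mapping φ: V(G1) → V(G2): 0→4, 1→5, 2→1, 3→0, 4→3, 5→2

Verify φ preserves adjacency — for each edge of G1, its image is an edge of G2:
  (0,2) → (φ(0),φ(2)) = (1,4) ∈ E(G2) ✓
  (0,4) → (φ(0),φ(4)) = (3,4) ∈ E(G2) ✓
  (1,3) → (φ(1),φ(3)) = (0,5) ∈ E(G2) ✓
  (2,3) → (φ(2),φ(3)) = (0,1) ∈ E(G2) ✓
  (3,5) → (φ(3),φ(5)) = (0,2) ∈ E(G2) ✓
All 5 edges of G1 map to edges of G2, and |E(G1)| = |E(G2)| = 5, so φ is a bijection on edges as well as vertices. Hence G1 ≅ G2.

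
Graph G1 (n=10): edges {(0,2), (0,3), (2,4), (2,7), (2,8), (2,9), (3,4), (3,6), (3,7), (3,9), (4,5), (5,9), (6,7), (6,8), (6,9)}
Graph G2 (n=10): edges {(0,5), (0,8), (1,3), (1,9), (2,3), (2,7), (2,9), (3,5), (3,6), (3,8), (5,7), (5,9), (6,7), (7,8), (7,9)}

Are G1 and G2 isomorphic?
Yes, isomorphic

The graphs are isomorphic.
One valid mapping φ: V(G1) → V(G2): 0→6, 1→4, 2→3, 3→7, 4→8, 5→0, 6→9, 7→2, 8→1, 9→5

Verify φ preserves adjacency — for each edge of G1, its image is an edge of G2:
  (0,2) → (φ(0),φ(2)) = (3,6) ∈ E(G2) ✓
  (0,3) → (φ(0),φ(3)) = (6,7) ∈ E(G2) ✓
  (2,4) → (φ(2),φ(4)) = (3,8) ∈ E(G2) ✓
  (2,7) → (φ(2),φ(7)) = (2,3) ∈ E(G2) ✓
  (2,8) → (φ(2),φ(8)) = (1,3) ∈ E(G2) ✓
  (2,9) → (φ(2),φ(9)) = (3,5) ∈ E(G2) ✓
  (3,4) → (φ(3),φ(4)) = (7,8) ∈ E(G2) ✓
  (3,6) → (φ(3),φ(6)) = (7,9) ∈ E(G2) ✓
  (3,7) → (φ(3),φ(7)) = (2,7) ∈ E(G2) ✓
  (3,9) → (φ(3),φ(9)) = (5,7) ∈ E(G2) ✓
  (4,5) → (φ(4),φ(5)) = (0,8) ∈ E(G2) ✓
  (5,9) → (φ(5),φ(9)) = (0,5) ∈ E(G2) ✓
  (6,7) → (φ(6),φ(7)) = (2,9) ∈ E(G2) ✓
  (6,8) → (φ(6),φ(8)) = (1,9) ∈ E(G2) ✓
  (6,9) → (φ(6),φ(9)) = (5,9) ∈ E(G2) ✓
All 15 edges of G1 map to edges of G2, and |E(G1)| = |E(G2)| = 15, so φ is a bijection on edges as well as vertices. Hence G1 ≅ G2.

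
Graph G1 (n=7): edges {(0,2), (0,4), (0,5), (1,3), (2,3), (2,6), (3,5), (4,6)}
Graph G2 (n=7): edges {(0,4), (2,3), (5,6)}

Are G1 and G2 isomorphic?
No, not isomorphic

The graphs are NOT isomorphic.

Connected components of G1: 1 component(s) with vertex sets [[0, 1, 2, 3, 4, 5, 6]], sizes [7].
Connected components of G2: 4 component(s) with vertex sets [[1], [0, 4], [2, 3], [5, 6]], sizes [1, 2, 2, 2].
The number of connected components (and the multiset of component sizes) is an isomorphism invariant — an isomorphism maps each component of G1 bijectively onto a component of G2. Since G1 has 1 component(s) and G2 has 4, they cannot be isomorphic.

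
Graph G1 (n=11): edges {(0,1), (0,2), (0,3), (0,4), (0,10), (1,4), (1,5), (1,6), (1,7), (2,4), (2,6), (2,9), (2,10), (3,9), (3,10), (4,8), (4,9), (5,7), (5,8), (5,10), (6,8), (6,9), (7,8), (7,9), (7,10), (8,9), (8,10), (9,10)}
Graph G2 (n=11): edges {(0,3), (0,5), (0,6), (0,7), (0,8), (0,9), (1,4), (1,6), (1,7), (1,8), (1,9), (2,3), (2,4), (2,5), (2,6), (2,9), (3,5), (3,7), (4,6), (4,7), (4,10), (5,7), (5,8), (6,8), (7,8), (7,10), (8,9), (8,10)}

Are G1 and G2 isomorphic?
Yes, isomorphic

The graphs are isomorphic.
One valid mapping φ: V(G1) → V(G2): 0→4, 1→2, 2→1, 3→10, 4→6, 5→3, 6→9, 7→5, 8→0, 9→8, 10→7

Verify φ preserves adjacency — for each edge of G1, its image is an edge of G2:
  (0,1) → (φ(0),φ(1)) = (2,4) ∈ E(G2) ✓
  (0,2) → (φ(0),φ(2)) = (1,4) ∈ E(G2) ✓
  (0,3) → (φ(0),φ(3)) = (4,10) ∈ E(G2) ✓
  (0,4) → (φ(0),φ(4)) = (4,6) ∈ E(G2) ✓
  (0,10) → (φ(0),φ(10)) = (4,7) ∈ E(G2) ✓
  (1,4) → (φ(1),φ(4)) = (2,6) ∈ E(G2) ✓
  (1,5) → (φ(1),φ(5)) = (2,3) ∈ E(G2) ✓
  (1,6) → (φ(1),φ(6)) = (2,9) ∈ E(G2) ✓
  (1,7) → (φ(1),φ(7)) = (2,5) ∈ E(G2) ✓
  (2,4) → (φ(2),φ(4)) = (1,6) ∈ E(G2) ✓
  (2,6) → (φ(2),φ(6)) = (1,9) ∈ E(G2) ✓
  (2,9) → (φ(2),φ(9)) = (1,8) ∈ E(G2) ✓
  (2,10) → (φ(2),φ(10)) = (1,7) ∈ E(G2) ✓
  (3,9) → (φ(3),φ(9)) = (8,10) ∈ E(G2) ✓
  (3,10) → (φ(3),φ(10)) = (7,10) ∈ E(G2) ✓
  (4,8) → (φ(4),φ(8)) = (0,6) ∈ E(G2) ✓
  (4,9) → (φ(4),φ(9)) = (6,8) ∈ E(G2) ✓
  (5,7) → (φ(5),φ(7)) = (3,5) ∈ E(G2) ✓
  (5,8) → (φ(5),φ(8)) = (0,3) ∈ E(G2) ✓
  (5,10) → (φ(5),φ(10)) = (3,7) ∈ E(G2) ✓
  (6,8) → (φ(6),φ(8)) = (0,9) ∈ E(G2) ✓
  (6,9) → (φ(6),φ(9)) = (8,9) ∈ E(G2) ✓
  (7,8) → (φ(7),φ(8)) = (0,5) ∈ E(G2) ✓
  (7,9) → (φ(7),φ(9)) = (5,8) ∈ E(G2) ✓
  (7,10) → (φ(7),φ(10)) = (5,7) ∈ E(G2) ✓
  (8,9) → (φ(8),φ(9)) = (0,8) ∈ E(G2) ✓
  (8,10) → (φ(8),φ(10)) = (0,7) ∈ E(G2) ✓
  (9,10) → (φ(9),φ(10)) = (7,8) ∈ E(G2) ✓
All 28 edges of G1 map to edges of G2, and |E(G1)| = |E(G2)| = 28, so φ is a bijection on edges as well as vertices. Hence G1 ≅ G2.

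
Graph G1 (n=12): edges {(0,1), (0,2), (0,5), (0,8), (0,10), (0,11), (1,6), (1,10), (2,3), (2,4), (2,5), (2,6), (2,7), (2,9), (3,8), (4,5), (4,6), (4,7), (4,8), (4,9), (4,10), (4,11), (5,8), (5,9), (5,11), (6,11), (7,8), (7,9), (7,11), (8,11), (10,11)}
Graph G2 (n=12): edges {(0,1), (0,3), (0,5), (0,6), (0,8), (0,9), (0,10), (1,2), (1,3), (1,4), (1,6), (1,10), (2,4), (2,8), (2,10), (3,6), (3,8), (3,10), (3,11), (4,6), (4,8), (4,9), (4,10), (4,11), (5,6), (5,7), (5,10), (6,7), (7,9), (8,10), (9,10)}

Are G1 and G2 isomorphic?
Yes, isomorphic

The graphs are isomorphic.
One valid mapping φ: V(G1) → V(G2): 0→6, 1→7, 2→4, 3→11, 4→10, 5→1, 6→9, 7→8, 8→3, 9→2, 10→5, 11→0

Verify φ preserves adjacency — for each edge of G1, its image is an edge of G2:
  (0,1) → (φ(0),φ(1)) = (6,7) ∈ E(G2) ✓
  (0,2) → (φ(0),φ(2)) = (4,6) ∈ E(G2) ✓
  (0,5) → (φ(0),φ(5)) = (1,6) ∈ E(G2) ✓
  (0,8) → (φ(0),φ(8)) = (3,6) ∈ E(G2) ✓
  (0,10) → (φ(0),φ(10)) = (5,6) ∈ E(G2) ✓
  (0,11) → (φ(0),φ(11)) = (0,6) ∈ E(G2) ✓
  (1,6) → (φ(1),φ(6)) = (7,9) ∈ E(G2) ✓
  (1,10) → (φ(1),φ(10)) = (5,7) ∈ E(G2) ✓
  (2,3) → (φ(2),φ(3)) = (4,11) ∈ E(G2) ✓
  (2,4) → (φ(2),φ(4)) = (4,10) ∈ E(G2) ✓
  (2,5) → (φ(2),φ(5)) = (1,4) ∈ E(G2) ✓
  (2,6) → (φ(2),φ(6)) = (4,9) ∈ E(G2) ✓
  (2,7) → (φ(2),φ(7)) = (4,8) ∈ E(G2) ✓
  (2,9) → (φ(2),φ(9)) = (2,4) ∈ E(G2) ✓
  (3,8) → (φ(3),φ(8)) = (3,11) ∈ E(G2) ✓
  (4,5) → (φ(4),φ(5)) = (1,10) ∈ E(G2) ✓
  (4,6) → (φ(4),φ(6)) = (9,10) ∈ E(G2) ✓
  (4,7) → (φ(4),φ(7)) = (8,10) ∈ E(G2) ✓
  (4,8) → (φ(4),φ(8)) = (3,10) ∈ E(G2) ✓
  (4,9) → (φ(4),φ(9)) = (2,10) ∈ E(G2) ✓
  (4,10) → (φ(4),φ(10)) = (5,10) ∈ E(G2) ✓
  (4,11) → (φ(4),φ(11)) = (0,10) ∈ E(G2) ✓
  (5,8) → (φ(5),φ(8)) = (1,3) ∈ E(G2) ✓
  (5,9) → (φ(5),φ(9)) = (1,2) ∈ E(G2) ✓
  (5,11) → (φ(5),φ(11)) = (0,1) ∈ E(G2) ✓
  (6,11) → (φ(6),φ(11)) = (0,9) ∈ E(G2) ✓
  (7,8) → (φ(7),φ(8)) = (3,8) ∈ E(G2) ✓
  (7,9) → (φ(7),φ(9)) = (2,8) ∈ E(G2) ✓
  (7,11) → (φ(7),φ(11)) = (0,8) ∈ E(G2) ✓
  (8,11) → (φ(8),φ(11)) = (0,3) ∈ E(G2) ✓
  (10,11) → (φ(10),φ(11)) = (0,5) ∈ E(G2) ✓
All 31 edges of G1 map to edges of G2, and |E(G1)| = |E(G2)| = 31, so φ is a bijection on edges as well as vertices. Hence G1 ≅ G2.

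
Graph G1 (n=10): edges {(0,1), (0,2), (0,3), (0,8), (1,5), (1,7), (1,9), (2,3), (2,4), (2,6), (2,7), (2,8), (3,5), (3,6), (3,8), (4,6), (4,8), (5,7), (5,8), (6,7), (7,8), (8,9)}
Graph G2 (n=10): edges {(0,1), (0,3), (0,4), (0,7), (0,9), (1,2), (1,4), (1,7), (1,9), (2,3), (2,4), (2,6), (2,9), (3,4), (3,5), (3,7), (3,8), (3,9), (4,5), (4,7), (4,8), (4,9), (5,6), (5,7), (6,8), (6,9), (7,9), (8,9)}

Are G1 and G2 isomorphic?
No, not isomorphic

The graphs are NOT isomorphic.

Counting triangles (3-cliques): G1 has 12, G2 has 29.
Triangle count is an isomorphism invariant, so differing triangle counts rule out isomorphism.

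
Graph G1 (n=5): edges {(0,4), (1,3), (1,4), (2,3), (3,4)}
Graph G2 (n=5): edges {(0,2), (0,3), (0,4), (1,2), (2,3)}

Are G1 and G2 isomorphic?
Yes, isomorphic

The graphs are isomorphic.
One valid mapping φ: V(G1) → V(G2): 0→1, 1→3, 2→4, 3→0, 4→2

Verify φ preserves adjacency — for each edge of G1, its image is an edge of G2:
  (0,4) → (φ(0),φ(4)) = (1,2) ∈ E(G2) ✓
  (1,3) → (φ(1),φ(3)) = (0,3) ∈ E(G2) ✓
  (1,4) → (φ(1),φ(4)) = (2,3) ∈ E(G2) ✓
  (2,3) → (φ(2),φ(3)) = (0,4) ∈ E(G2) ✓
  (3,4) → (φ(3),φ(4)) = (0,2) ∈ E(G2) ✓
All 5 edges of G1 map to edges of G2, and |E(G1)| = |E(G2)| = 5, so φ is a bijection on edges as well as vertices. Hence G1 ≅ G2.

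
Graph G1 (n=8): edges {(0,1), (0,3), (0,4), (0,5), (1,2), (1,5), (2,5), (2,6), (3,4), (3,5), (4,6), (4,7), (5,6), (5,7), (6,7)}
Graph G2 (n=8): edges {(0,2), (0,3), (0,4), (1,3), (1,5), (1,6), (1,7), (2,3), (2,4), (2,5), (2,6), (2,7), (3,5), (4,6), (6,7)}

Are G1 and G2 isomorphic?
Yes, isomorphic

The graphs are isomorphic.
One valid mapping φ: V(G1) → V(G2): 0→3, 1→0, 2→4, 3→5, 4→1, 5→2, 6→6, 7→7

Verify φ preserves adjacency — for each edge of G1, its image is an edge of G2:
  (0,1) → (φ(0),φ(1)) = (0,3) ∈ E(G2) ✓
  (0,3) → (φ(0),φ(3)) = (3,5) ∈ E(G2) ✓
  (0,4) → (φ(0),φ(4)) = (1,3) ∈ E(G2) ✓
  (0,5) → (φ(0),φ(5)) = (2,3) ∈ E(G2) ✓
  (1,2) → (φ(1),φ(2)) = (0,4) ∈ E(G2) ✓
  (1,5) → (φ(1),φ(5)) = (0,2) ∈ E(G2) ✓
  (2,5) → (φ(2),φ(5)) = (2,4) ∈ E(G2) ✓
  (2,6) → (φ(2),φ(6)) = (4,6) ∈ E(G2) ✓
  (3,4) → (φ(3),φ(4)) = (1,5) ∈ E(G2) ✓
  (3,5) → (φ(3),φ(5)) = (2,5) ∈ E(G2) ✓
  (4,6) → (φ(4),φ(6)) = (1,6) ∈ E(G2) ✓
  (4,7) → (φ(4),φ(7)) = (1,7) ∈ E(G2) ✓
  (5,6) → (φ(5),φ(6)) = (2,6) ∈ E(G2) ✓
  (5,7) → (φ(5),φ(7)) = (2,7) ∈ E(G2) ✓
  (6,7) → (φ(6),φ(7)) = (6,7) ∈ E(G2) ✓
All 15 edges of G1 map to edges of G2, and |E(G1)| = |E(G2)| = 15, so φ is a bijection on edges as well as vertices. Hence G1 ≅ G2.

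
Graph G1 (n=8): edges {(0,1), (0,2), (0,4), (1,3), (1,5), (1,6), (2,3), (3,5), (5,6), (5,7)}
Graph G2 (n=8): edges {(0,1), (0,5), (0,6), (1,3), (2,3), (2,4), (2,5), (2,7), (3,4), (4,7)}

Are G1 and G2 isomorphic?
No, not isomorphic

The graphs are NOT isomorphic.

Degrees in G1: deg(0)=3, deg(1)=4, deg(2)=2, deg(3)=3, deg(4)=1, deg(5)=4, deg(6)=2, deg(7)=1.
Sorted degree sequence of G1: [4, 4, 3, 3, 2, 2, 1, 1].
Degrees in G2: deg(0)=3, deg(1)=2, deg(2)=4, deg(3)=3, deg(4)=3, deg(5)=2, deg(6)=1, deg(7)=2.
Sorted degree sequence of G2: [4, 3, 3, 3, 2, 2, 2, 1].
The (sorted) degree sequence is an isomorphism invariant, so since G1 and G2 have different degree sequences they cannot be isomorphic.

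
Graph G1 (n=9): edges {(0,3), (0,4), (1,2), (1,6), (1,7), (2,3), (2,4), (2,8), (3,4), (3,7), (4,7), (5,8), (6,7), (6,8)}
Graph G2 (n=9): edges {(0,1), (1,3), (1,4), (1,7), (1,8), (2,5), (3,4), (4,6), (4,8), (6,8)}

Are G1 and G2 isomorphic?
No, not isomorphic

The graphs are NOT isomorphic.

Connected components of G1: 1 component(s) with vertex sets [[0, 1, 2, 3, 4, 5, 6, 7, 8]], sizes [9].
Connected components of G2: 2 component(s) with vertex sets [[2, 5], [0, 1, 3, 4, 6, 7, 8]], sizes [2, 7].
The number of connected components (and the multiset of component sizes) is an isomorphism invariant — an isomorphism maps each component of G1 bijectively onto a component of G2. Since G1 has 1 component(s) and G2 has 2, they cannot be isomorphic.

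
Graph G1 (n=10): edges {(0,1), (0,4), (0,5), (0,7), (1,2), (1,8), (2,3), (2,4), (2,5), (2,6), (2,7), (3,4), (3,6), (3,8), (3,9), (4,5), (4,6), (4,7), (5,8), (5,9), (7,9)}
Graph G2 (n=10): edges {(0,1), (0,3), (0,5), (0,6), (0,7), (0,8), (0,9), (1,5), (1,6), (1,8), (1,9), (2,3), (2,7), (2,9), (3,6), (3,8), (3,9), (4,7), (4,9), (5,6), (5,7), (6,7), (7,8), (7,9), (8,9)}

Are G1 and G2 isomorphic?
No, not isomorphic

The graphs are NOT isomorphic.

Counting triangles (3-cliques): G1 has 8, G2 has 21.
Triangle count is an isomorphism invariant, so differing triangle counts rule out isomorphism.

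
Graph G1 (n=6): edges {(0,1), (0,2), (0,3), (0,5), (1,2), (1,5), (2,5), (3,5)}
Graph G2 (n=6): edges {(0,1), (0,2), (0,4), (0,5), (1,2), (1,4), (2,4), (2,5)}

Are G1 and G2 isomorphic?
Yes, isomorphic

The graphs are isomorphic.
One valid mapping φ: V(G1) → V(G2): 0→0, 1→4, 2→1, 3→5, 4→3, 5→2

Verify φ preserves adjacency — for each edge of G1, its image is an edge of G2:
  (0,1) → (φ(0),φ(1)) = (0,4) ∈ E(G2) ✓
  (0,2) → (φ(0),φ(2)) = (0,1) ∈ E(G2) ✓
  (0,3) → (φ(0),φ(3)) = (0,5) ∈ E(G2) ✓
  (0,5) → (φ(0),φ(5)) = (0,2) ∈ E(G2) ✓
  (1,2) → (φ(1),φ(2)) = (1,4) ∈ E(G2) ✓
  (1,5) → (φ(1),φ(5)) = (2,4) ∈ E(G2) ✓
  (2,5) → (φ(2),φ(5)) = (1,2) ∈ E(G2) ✓
  (3,5) → (φ(3),φ(5)) = (2,5) ∈ E(G2) ✓
All 8 edges of G1 map to edges of G2, and |E(G1)| = |E(G2)| = 8, so φ is a bijection on edges as well as vertices. Hence G1 ≅ G2.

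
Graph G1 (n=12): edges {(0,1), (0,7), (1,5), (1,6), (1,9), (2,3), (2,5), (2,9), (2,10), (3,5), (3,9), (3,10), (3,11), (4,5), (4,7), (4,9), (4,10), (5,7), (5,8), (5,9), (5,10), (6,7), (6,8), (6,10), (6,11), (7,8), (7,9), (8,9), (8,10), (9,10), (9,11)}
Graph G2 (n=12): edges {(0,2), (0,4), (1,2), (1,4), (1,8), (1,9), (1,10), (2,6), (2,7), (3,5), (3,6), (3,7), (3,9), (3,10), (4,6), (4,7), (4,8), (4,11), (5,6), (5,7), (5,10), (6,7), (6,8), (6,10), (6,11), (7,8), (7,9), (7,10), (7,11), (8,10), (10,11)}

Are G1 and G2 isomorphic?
Yes, isomorphic

The graphs are isomorphic.
One valid mapping φ: V(G1) → V(G2): 0→0, 1→2, 2→5, 3→3, 4→11, 5→6, 6→1, 7→4, 8→8, 9→7, 10→10, 11→9

Verify φ preserves adjacency — for each edge of G1, its image is an edge of G2:
  (0,1) → (φ(0),φ(1)) = (0,2) ∈ E(G2) ✓
  (0,7) → (φ(0),φ(7)) = (0,4) ∈ E(G2) ✓
  (1,5) → (φ(1),φ(5)) = (2,6) ∈ E(G2) ✓
  (1,6) → (φ(1),φ(6)) = (1,2) ∈ E(G2) ✓
  (1,9) → (φ(1),φ(9)) = (2,7) ∈ E(G2) ✓
  (2,3) → (φ(2),φ(3)) = (3,5) ∈ E(G2) ✓
  (2,5) → (φ(2),φ(5)) = (5,6) ∈ E(G2) ✓
  (2,9) → (φ(2),φ(9)) = (5,7) ∈ E(G2) ✓
  (2,10) → (φ(2),φ(10)) = (5,10) ∈ E(G2) ✓
  (3,5) → (φ(3),φ(5)) = (3,6) ∈ E(G2) ✓
  (3,9) → (φ(3),φ(9)) = (3,7) ∈ E(G2) ✓
  (3,10) → (φ(3),φ(10)) = (3,10) ∈ E(G2) ✓
  (3,11) → (φ(3),φ(11)) = (3,9) ∈ E(G2) ✓
  (4,5) → (φ(4),φ(5)) = (6,11) ∈ E(G2) ✓
  (4,7) → (φ(4),φ(7)) = (4,11) ∈ E(G2) ✓
  (4,9) → (φ(4),φ(9)) = (7,11) ∈ E(G2) ✓
  (4,10) → (φ(4),φ(10)) = (10,11) ∈ E(G2) ✓
  (5,7) → (φ(5),φ(7)) = (4,6) ∈ E(G2) ✓
  (5,8) → (φ(5),φ(8)) = (6,8) ∈ E(G2) ✓
  (5,9) → (φ(5),φ(9)) = (6,7) ∈ E(G2) ✓
  (5,10) → (φ(5),φ(10)) = (6,10) ∈ E(G2) ✓
  (6,7) → (φ(6),φ(7)) = (1,4) ∈ E(G2) ✓
  (6,8) → (φ(6),φ(8)) = (1,8) ∈ E(G2) ✓
  (6,10) → (φ(6),φ(10)) = (1,10) ∈ E(G2) ✓
  (6,11) → (φ(6),φ(11)) = (1,9) ∈ E(G2) ✓
  (7,8) → (φ(7),φ(8)) = (4,8) ∈ E(G2) ✓
  (7,9) → (φ(7),φ(9)) = (4,7) ∈ E(G2) ✓
  (8,9) → (φ(8),φ(9)) = (7,8) ∈ E(G2) ✓
  (8,10) → (φ(8),φ(10)) = (8,10) ∈ E(G2) ✓
  (9,10) → (φ(9),φ(10)) = (7,10) ∈ E(G2) ✓
  (9,11) → (φ(9),φ(11)) = (7,9) ∈ E(G2) ✓
All 31 edges of G1 map to edges of G2, and |E(G1)| = |E(G2)| = 31, so φ is a bijection on edges as well as vertices. Hence G1 ≅ G2.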